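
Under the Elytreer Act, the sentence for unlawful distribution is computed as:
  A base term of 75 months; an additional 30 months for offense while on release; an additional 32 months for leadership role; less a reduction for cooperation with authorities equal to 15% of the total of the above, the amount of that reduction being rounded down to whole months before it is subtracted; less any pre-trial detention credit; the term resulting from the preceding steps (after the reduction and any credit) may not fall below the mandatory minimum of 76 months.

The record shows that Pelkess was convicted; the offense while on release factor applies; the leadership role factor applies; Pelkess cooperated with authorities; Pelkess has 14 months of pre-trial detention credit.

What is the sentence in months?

Offense while on release enhancement: +30 months
Leadership role enhancement: +32 months
Adjusted term: 75 months + 30 months + 32 months = 137 months
Cooperation with authorities reduction: 15% of 137 months = 20 months (rounded down)
After reduction: 137 − 20 = 117 months
Less pre-trial detention credit: 117 months − 14 months = 103 months
Minimum 76 months: 103 months meets the minimum, no increase.

103 months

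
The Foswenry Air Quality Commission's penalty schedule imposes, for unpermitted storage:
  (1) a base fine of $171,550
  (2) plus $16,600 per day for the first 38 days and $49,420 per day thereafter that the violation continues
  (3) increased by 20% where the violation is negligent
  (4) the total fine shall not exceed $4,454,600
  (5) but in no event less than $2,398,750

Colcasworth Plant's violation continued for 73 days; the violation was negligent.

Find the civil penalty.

$3,038,460

First 38 days: 38 × $16,600 = $630,800
Remaining days: (73 − 38) × $49,420 = $1,729,700
Per-day component: $630,800 + $1,729,700 = $2,360,500
Base plus per-day: $171,550 + $2,360,500 = $2,532,050
Enhancement: 20% of $2,532,050 = $506,410
Enhanced fine: $2,532,050 + $506,410 = $3,038,460
Cap at $4,454,600: $3,038,460 is within the cap, no reduction.
Minimum $2,398,750: $3,038,460 meets the minimum, no increase.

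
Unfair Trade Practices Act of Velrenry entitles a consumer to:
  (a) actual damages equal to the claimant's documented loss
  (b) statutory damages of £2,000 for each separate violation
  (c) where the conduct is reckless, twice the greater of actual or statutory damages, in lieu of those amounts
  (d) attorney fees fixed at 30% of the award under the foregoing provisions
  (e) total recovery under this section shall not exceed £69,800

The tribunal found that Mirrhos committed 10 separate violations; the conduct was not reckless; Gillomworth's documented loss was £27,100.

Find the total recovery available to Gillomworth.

£61,230

Statutory damages: 10 × £2,000 = £20,000
Conduct not reckless: the in-lieu enhancement does not apply.
Actual plus statutory damages: £27,100 + £20,000 = £47,100
Attorney fees: 30% of £47,100 = £14,130
Total before cap: £47,100 + £14,130 = £61,230
Cap at £69,800: £61,230 is within the cap, no reduction.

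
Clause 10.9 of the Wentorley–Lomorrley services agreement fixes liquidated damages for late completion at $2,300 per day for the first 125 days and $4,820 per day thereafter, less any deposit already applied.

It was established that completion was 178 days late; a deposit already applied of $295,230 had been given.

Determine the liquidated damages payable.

$247,730

First 125 days: 125 × $2,300 = $287,500
Remaining days: (178 − 125) × $4,820 = $255,460
Accrued per-day damages: $287,500 + $255,460 = $542,960
Less deposit already applied: $542,960 − $295,230 = $247,730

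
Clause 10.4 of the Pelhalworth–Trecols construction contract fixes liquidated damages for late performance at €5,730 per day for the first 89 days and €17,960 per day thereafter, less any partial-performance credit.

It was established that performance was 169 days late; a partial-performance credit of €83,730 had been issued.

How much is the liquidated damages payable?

First 89 days: 89 × €5,730 = €509,970
Remaining days: (169 − 89) × €17,960 = €1,436,800
Accrued per-day damages: €509,970 + €1,436,800 = €1,946,770
Less partial-performance credit: €1,946,770 − €83,730 = €1,863,040

€1,863,040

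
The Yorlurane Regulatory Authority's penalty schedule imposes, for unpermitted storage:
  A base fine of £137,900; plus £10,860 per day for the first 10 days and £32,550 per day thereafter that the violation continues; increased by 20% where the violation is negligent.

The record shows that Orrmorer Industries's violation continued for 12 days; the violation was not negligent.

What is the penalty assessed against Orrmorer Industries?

£311,600

First 10 days: 10 × £10,860 = £108,600
Remaining days: (12 − 10) × £32,550 = £65,100
Per-day component: £108,600 + £65,100 = £173,700
Base plus per-day: £137,900 + £173,700 = £311,600
The violation was not negligent: no 20% increase.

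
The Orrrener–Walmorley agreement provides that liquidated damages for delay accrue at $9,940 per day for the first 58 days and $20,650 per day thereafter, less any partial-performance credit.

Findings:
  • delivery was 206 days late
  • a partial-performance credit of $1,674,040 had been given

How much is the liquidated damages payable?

Liquidated damages: $1,958,680

First 58 days: 58 × $9,940 = $576,520
Remaining days: (206 − 58) × $20,650 = $3,056,200
Accrued per-day damages: $576,520 + $3,056,200 = $3,632,720
Less partial-performance credit: $3,632,720 − $1,674,040 = $1,958,680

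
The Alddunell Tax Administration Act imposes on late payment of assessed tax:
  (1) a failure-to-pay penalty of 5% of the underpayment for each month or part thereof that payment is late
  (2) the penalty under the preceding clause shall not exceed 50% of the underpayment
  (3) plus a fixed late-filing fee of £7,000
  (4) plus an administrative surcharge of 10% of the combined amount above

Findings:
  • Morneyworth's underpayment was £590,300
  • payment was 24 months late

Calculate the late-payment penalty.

Penalty: £332,365

Accrued rate: 5% × 24 = 120%, capped at 50% → 50%
Failure-to-pay penalty: 50% of £590,300 = £295,150
Penalty before surcharge: £295,150 + £7,000 = £302,150
Administrative surcharge: 10% of £302,150 = £30,215
Total penalty: £302,150 + £30,215 = £332,365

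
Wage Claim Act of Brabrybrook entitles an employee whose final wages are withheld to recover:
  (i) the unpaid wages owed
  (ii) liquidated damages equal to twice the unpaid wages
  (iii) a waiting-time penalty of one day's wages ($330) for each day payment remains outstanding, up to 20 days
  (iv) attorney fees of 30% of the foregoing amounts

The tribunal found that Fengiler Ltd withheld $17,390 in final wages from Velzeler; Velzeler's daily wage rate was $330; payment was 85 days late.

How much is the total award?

Doubled: 2 × $17,390 = $34,780
Penalty days: min(85, 20) = 20
Waiting-time penalty: 20 × $330 = $6,600
Subtotal: $17,390 + $34,780 + $6,600 = $58,770
Attorney fees: 30% of $58,770 = $17,631
Total award: $58,770 + $17,631 = $76,401

$76,401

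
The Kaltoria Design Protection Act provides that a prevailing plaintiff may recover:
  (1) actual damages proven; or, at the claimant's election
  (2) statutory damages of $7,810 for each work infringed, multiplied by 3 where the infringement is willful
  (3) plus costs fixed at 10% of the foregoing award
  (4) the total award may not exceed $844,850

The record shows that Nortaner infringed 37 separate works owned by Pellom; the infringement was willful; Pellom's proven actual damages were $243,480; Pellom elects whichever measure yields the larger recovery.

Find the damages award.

$844,850

Statutory damages: 37 × $7,810 = $288,970
Trebled: 3 × $288,970 = $866,910
Greater of actual damages ($243,480) or enhanced statutory damages ($866,910): $866,910
Costs: 10% of $866,910 = $86,691
Award plus costs: $866,910 + $86,691 = $953,601
Cap at $844,850: $953,601 exceeds the cap → $844,850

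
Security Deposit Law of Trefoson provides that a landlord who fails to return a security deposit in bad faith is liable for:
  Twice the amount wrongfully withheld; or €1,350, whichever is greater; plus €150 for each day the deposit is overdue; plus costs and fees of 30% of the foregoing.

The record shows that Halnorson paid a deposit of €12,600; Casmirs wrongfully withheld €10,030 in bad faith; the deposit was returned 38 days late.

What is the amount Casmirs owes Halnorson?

Doubled: 2 × €10,030 = €20,060
Minimum €1,350: €20,060 meets the minimum, no increase.
Late-return penalty: 38 × €150 = €5,700
Damages plus late penalty: €20,060 + €5,700 = €25,760
Costs and fees: 30% of €25,760 = €7,728
Total recovery: €25,760 + €7,728 = €33,488

Recovery: €33,488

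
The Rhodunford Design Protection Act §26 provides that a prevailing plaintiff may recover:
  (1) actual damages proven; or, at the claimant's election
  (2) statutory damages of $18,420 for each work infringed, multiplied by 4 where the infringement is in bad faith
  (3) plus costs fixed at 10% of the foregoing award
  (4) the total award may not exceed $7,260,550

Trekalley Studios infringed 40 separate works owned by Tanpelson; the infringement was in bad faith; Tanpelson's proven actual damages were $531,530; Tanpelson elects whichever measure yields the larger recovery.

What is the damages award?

Statutory damages: 40 × $18,420 = $736,800
Multiplied by 4: 4 × $736,800 = $2,947,200
Greater of actual damages ($531,530) or enhanced statutory damages ($2,947,200): $2,947,200
Costs: 10% of $2,947,200 = $294,720
Award plus costs: $2,947,200 + $294,720 = $3,241,920
Cap at $7,260,550: $3,241,920 is within the cap, no reduction.

$3,241,920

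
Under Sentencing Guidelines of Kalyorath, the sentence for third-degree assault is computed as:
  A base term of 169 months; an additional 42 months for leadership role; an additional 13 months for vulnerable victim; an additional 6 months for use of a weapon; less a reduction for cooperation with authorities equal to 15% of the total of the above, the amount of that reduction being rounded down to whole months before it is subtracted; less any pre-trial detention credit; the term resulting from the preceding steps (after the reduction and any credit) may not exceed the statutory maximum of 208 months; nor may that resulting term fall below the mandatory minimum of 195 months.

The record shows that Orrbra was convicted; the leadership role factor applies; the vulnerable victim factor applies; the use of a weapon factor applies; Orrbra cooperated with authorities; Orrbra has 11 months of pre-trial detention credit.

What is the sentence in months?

Leadership role enhancement: +42 months
Vulnerable victim enhancement: +13 months
Use of a weapon enhancement: +6 months
Adjusted term: 169 months + 42 months + 13 months + 6 months = 230 months
Cooperation with authorities reduction: 15% of 230 months = 34 months (rounded down)
After reduction: 230 − 34 = 196 months
Less pre-trial detention credit: 196 months − 11 months = 185 months
Cap at 208 months: 185 months is within the cap, no reduction.
Minimum 195 months: 185 months is below the minimum → 195 months

Sentence: 195 months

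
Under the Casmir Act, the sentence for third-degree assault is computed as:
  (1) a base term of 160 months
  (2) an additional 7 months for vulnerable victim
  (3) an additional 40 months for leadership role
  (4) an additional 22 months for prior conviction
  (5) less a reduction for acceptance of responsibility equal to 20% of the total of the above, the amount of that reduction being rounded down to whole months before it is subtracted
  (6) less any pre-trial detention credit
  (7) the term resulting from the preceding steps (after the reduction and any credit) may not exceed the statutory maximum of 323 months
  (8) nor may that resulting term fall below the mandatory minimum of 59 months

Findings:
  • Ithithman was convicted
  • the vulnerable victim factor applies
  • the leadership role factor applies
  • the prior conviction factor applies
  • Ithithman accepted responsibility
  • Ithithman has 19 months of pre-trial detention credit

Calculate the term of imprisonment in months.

Vulnerable victim enhancement: +7 months
Leadership role enhancement: +40 months
Prior conviction enhancement: +22 months
Adjusted term: 160 months + 7 months + 40 months + 22 months = 229 months
Acceptance of responsibility reduction: 20% of 229 months = 45 months (rounded down)
After reduction: 229 − 45 = 184 months
Less pre-trial detention credit: 184 months − 19 months = 165 months
Cap at 323 months: 165 months is within the cap, no reduction.
Minimum 59 months: 165 months meets the minimum, no increase.

Sentence: 165 months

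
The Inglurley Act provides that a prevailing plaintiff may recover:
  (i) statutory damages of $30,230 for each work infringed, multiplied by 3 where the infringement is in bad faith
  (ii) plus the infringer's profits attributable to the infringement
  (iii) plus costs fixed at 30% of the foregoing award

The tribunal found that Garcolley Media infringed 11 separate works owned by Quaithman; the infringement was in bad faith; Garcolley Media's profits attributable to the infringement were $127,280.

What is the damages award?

$1,462,331

Statutory damages: 11 × $30,230 = $332,530
Trebled: 3 × $332,530 = $997,590
Combined award: $997,590 + $127,280 = $1,124,870
Costs: 30% of $1,124,870 = $337,461
Award plus costs: $1,124,870 + $337,461 = $1,462,331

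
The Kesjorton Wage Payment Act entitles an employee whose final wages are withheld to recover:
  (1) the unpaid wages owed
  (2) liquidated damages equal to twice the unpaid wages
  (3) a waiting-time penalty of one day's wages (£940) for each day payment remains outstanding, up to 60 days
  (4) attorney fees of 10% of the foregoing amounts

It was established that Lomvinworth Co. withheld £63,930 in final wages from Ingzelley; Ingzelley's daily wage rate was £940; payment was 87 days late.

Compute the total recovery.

£273,009

Doubled: 2 × £63,930 = £127,860
Penalty days: min(87, 60) = 60
Waiting-time penalty: 60 × £940 = £56,400
Subtotal: £63,930 + £127,860 + £56,400 = £248,190
Attorney fees: 10% of £248,190 = £24,819
Total award: £248,190 + £24,819 = £273,009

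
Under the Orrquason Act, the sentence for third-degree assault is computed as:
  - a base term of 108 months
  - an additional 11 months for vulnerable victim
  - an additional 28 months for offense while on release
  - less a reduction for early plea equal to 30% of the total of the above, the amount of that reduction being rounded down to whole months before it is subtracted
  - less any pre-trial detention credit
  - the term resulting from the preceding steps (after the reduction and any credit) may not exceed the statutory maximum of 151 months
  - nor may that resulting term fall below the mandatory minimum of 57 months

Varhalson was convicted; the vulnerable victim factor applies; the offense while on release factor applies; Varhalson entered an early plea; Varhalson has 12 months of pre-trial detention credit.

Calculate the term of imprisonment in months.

Vulnerable victim enhancement: +11 months
Offense while on release enhancement: +28 months
Adjusted term: 108 months + 11 months + 28 months = 147 months
Early plea reduction: 30% of 147 months = 44 months (rounded down)
After reduction: 147 − 44 = 103 months
Less pre-trial detention credit: 103 months − 12 months = 91 months
Cap at 151 months: 91 months is within the cap, no reduction.
Minimum 57 months: 91 months meets the minimum, no increase.

91 months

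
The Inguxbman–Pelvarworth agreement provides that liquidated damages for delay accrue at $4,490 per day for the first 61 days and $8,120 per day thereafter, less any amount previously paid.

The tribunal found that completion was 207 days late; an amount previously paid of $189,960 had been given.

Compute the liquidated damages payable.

$1,269,450

First 61 days: 61 × $4,490 = $273,890
Remaining days: (207 − 61) × $8,120 = $1,185,520
Accrued per-day damages: $273,890 + $1,185,520 = $1,459,410
Less amount previously paid: $1,459,410 − $189,960 = $1,269,450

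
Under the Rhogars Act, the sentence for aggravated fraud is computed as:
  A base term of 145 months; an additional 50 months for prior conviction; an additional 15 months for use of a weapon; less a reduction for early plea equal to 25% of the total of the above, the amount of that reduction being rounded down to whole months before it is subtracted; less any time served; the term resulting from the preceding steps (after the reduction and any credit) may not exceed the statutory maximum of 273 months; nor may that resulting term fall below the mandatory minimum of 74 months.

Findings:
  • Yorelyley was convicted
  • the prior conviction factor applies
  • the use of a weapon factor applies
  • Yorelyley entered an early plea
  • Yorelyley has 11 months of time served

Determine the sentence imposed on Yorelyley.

Sentence: 147 months

Prior conviction enhancement: +50 months
Use of a weapon enhancement: +15 months
Adjusted term: 145 months + 50 months + 15 months = 210 months
Early plea reduction: 25% of 210 months = 52 months (rounded down)
After reduction: 210 − 52 = 158 months
Less time served: 158 months − 11 months = 147 months
Cap at 273 months: 147 months is within the cap, no reduction.
Minimum 74 months: 147 months meets the minimum, no increase.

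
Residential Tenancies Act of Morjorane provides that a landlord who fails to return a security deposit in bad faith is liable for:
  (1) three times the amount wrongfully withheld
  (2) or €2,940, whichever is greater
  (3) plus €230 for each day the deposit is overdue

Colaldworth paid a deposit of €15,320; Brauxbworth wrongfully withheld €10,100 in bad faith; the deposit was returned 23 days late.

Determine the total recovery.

€35,590

Trebled: 3 × €10,100 = €30,300
Minimum €2,940: €30,300 meets the minimum, no increase.
Late-return penalty: 23 × €230 = €5,290
Damages plus late penalty: €30,300 + €5,290 = €35,590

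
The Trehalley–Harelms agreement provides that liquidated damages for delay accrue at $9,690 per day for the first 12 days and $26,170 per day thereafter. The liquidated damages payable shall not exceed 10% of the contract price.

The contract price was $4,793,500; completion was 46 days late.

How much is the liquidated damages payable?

$479,350

First 12 days: 12 × $9,690 = $116,280
Remaining days: (46 − 12) × $26,170 = $889,780
Accrued per-day damages: $116,280 + $889,780 = $1,006,060
Cap: 10% of $4,793,500 = $479,350
Cap at $479,350: $1,006,060 exceeds the cap → $479,350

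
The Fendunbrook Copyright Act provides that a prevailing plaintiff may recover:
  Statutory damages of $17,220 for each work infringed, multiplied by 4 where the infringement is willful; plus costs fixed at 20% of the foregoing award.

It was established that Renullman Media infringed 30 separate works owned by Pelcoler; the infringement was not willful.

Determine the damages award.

Statutory damages: 30 × $17,220 = $516,600
Infringement not willful: no ×4 enhancement.
Costs: 20% of $516,600 = $103,320
Award plus costs: $516,600 + $103,320 = $619,920

$619,920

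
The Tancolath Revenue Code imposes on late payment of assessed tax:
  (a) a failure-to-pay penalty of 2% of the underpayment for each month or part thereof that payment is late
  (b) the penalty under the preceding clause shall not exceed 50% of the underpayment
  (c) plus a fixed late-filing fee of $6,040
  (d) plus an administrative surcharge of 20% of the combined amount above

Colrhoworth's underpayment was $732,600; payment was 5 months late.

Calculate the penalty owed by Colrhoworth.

$95,160

Accrued rate: 2% × 5 = 10%, capped at 50% → 10%
Failure-to-pay penalty: 10% of $732,600 = $73,260
Penalty before surcharge: $73,260 + $6,040 = $79,300
Administrative surcharge: 20% of $79,300 = $15,860
Total penalty: $79,300 + $15,860 = $95,160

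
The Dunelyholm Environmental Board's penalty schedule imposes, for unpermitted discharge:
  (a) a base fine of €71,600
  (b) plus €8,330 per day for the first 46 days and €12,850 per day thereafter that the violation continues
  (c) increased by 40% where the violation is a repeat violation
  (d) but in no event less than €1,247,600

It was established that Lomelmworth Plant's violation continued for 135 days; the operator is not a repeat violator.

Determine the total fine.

€1,598,430

First 46 days: 46 × €8,330 = €383,180
Remaining days: (135 − 46) × €12,850 = €1,143,650
Per-day component: €383,180 + €1,143,650 = €1,526,830
Base plus per-day: €71,600 + €1,526,830 = €1,598,430
The operator is not a repeat violator: no 40% increase.
Minimum €1,247,600: €1,598,430 meets the minimum, no increase.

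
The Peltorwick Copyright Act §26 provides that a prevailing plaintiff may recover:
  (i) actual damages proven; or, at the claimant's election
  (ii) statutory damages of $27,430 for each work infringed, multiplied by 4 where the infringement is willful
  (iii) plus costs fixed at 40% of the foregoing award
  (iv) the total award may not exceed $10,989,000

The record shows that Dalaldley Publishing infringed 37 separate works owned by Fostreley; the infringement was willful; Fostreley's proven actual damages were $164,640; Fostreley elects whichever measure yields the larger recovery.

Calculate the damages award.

Statutory damages: 37 × $27,430 = $1,014,910
Multiplied by 4: 4 × $1,014,910 = $4,059,640
Greater of actual damages ($164,640) or enhanced statutory damages ($4,059,640): $4,059,640
Costs: 40% of $4,059,640 = $1,623,856
Award plus costs: $4,059,640 + $1,623,856 = $5,683,496
Cap at $10,989,000: $5,683,496 is within the cap, no reduction.

$5,683,496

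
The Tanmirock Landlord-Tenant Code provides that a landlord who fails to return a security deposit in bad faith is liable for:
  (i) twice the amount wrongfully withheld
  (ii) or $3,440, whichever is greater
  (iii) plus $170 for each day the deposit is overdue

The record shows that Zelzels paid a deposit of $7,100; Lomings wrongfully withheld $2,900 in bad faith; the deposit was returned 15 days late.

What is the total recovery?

$8,350

Doubled: 2 × $2,900 = $5,800
Minimum $3,440: $5,800 meets the minimum, no increase.
Late-return penalty: 15 × $170 = $2,550
Damages plus late penalty: $5,800 + $2,550 = $8,350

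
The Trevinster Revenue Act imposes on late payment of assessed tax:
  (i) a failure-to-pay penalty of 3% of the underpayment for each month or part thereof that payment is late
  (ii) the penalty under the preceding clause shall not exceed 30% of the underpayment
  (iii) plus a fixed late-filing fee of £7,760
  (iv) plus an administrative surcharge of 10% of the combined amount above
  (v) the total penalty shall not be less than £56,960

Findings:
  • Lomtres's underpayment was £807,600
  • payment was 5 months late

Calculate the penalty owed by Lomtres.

Accrued rate: 3% × 5 = 15%, capped at 30% → 15%
Failure-to-pay penalty: 15% of £807,600 = £121,140
Penalty before surcharge: £121,140 + £7,760 = £128,900
Administrative surcharge: 10% of £128,900 = £12,890
Total penalty: £128,900 + £12,890 = £141,790
Minimum £56,960: £141,790 meets the minimum, no increase.

£141,790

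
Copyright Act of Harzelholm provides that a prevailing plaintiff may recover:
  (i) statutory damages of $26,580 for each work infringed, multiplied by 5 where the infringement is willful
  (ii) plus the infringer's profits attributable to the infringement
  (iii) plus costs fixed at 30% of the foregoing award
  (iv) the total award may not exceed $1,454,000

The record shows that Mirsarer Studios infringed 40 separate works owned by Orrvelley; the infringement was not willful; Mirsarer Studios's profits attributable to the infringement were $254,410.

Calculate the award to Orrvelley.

$1,454,000

Statutory damages: 40 × $26,580 = $1,063,200
Infringement not willful: no ×5 enhancement.
Combined award: $1,063,200 + $254,410 = $1,317,610
Costs: 30% of $1,317,610 = $395,283
Award plus costs: $1,317,610 + $395,283 = $1,712,893
Cap at $1,454,000: $1,712,893 exceeds the cap → $1,454,000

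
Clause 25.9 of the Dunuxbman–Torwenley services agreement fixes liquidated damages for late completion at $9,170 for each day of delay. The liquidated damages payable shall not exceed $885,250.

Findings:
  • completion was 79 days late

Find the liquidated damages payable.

$724,430

Per-day damages: 79 × $9,170 = $724,430
Cap at $885,250: $724,430 is within the cap, no reduction.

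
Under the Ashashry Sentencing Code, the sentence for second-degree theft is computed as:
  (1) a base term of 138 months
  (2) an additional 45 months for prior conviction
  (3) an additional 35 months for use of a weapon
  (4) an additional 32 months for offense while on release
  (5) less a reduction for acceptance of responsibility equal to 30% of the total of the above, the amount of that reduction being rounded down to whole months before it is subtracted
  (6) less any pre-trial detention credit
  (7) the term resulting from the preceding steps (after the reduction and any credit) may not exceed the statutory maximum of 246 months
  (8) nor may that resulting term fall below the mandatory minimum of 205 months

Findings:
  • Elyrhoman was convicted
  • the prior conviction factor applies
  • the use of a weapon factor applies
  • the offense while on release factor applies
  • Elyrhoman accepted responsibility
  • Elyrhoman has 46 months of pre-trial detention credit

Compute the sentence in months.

Prior conviction enhancement: +45 months
Use of a weapon enhancement: +35 months
Offense while on release enhancement: +32 months
Adjusted term: 138 months + 45 months + 35 months + 32 months = 250 months
Acceptance of responsibility reduction: 30% of 250 months = 75 months (rounded down)
After reduction: 250 − 75 = 175 months
Less pre-trial detention credit: 175 months − 46 months = 129 months
Cap at 246 months: 129 months is within the cap, no reduction.
Minimum 205 months: 129 months is below the minimum → 205 months

205 months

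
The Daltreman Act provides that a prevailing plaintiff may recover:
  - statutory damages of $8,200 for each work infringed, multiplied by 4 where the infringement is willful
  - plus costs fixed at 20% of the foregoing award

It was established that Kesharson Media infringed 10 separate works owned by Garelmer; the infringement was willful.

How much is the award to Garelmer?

Award: $393,600

Statutory damages: 10 × $8,200 = $82,000
Multiplied by 4: 4 × $82,000 = $328,000
Costs: 20% of $328,000 = $65,600
Award plus costs: $328,000 + $65,600 = $393,600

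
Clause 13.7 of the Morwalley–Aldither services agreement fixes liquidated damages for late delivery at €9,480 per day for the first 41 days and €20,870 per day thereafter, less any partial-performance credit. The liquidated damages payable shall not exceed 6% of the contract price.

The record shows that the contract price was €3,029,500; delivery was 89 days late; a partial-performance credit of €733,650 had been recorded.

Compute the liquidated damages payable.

First 41 days: 41 × €9,480 = €388,680
Remaining days: (89 − 41) × €20,870 = €1,001,760
Accrued per-day damages: €388,680 + €1,001,760 = €1,390,440
Less partial-performance credit: €1,390,440 − €733,650 = €656,790
Cap: 6% of €3,029,500 = €181,770
Cap at €181,770: €656,790 exceeds the cap → €181,770

€181,770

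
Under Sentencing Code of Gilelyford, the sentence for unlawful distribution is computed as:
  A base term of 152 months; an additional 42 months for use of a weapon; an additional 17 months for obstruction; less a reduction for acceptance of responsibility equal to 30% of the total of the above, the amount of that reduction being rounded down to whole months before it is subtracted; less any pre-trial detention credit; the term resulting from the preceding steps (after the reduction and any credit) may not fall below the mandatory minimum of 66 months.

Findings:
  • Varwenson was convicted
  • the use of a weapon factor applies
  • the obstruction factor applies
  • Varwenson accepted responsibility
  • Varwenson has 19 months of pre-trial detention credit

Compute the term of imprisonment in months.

129 months

Use of a weapon enhancement: +42 months
Obstruction enhancement: +17 months
Adjusted term: 152 months + 42 months + 17 months = 211 months
Acceptance of responsibility reduction: 30% of 211 months = 63 months (rounded down)
After reduction: 211 − 63 = 148 months
Less pre-trial detention credit: 148 months − 19 months = 129 months
Minimum 66 months: 129 months meets the minimum, no increase.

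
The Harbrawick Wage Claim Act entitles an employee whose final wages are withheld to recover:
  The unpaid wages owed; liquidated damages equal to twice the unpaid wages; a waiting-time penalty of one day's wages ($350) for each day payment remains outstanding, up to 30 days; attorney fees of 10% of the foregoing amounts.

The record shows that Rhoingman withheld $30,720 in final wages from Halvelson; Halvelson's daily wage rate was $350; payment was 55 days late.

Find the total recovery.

Doubled: 2 × $30,720 = $61,440
Penalty days: min(55, 30) = 30
Waiting-time penalty: 30 × $350 = $10,500
Subtotal: $30,720 + $61,440 + $10,500 = $102,660
Attorney fees: 10% of $102,660 = $10,266
Total award: $102,660 + $10,266 = $112,926

$112,926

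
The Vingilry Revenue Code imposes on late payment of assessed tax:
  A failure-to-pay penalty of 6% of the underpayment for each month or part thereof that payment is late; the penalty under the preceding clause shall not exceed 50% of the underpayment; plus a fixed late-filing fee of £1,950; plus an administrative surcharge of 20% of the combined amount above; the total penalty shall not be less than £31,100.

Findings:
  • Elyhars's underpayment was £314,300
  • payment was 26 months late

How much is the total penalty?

Accrued rate: 6% × 26 = 156%, capped at 50% → 50%
Failure-to-pay penalty: 50% of £314,300 = £157,150
Penalty before surcharge: £157,150 + £1,950 = £159,100
Administrative surcharge: 20% of £159,100 = £31,820
Total penalty: £159,100 + £31,820 = £190,920
Minimum £31,100: £190,920 meets the minimum, no increase.

£190,920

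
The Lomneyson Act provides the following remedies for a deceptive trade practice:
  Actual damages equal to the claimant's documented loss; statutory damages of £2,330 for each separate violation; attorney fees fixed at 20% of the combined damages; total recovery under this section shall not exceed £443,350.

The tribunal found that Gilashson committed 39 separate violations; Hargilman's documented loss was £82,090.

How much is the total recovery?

£207,552

Statutory damages: 39 × £2,330 = £90,870
Combined damages: £82,090 + £90,870 = £172,960
Attorney fees: 20% of £172,960 = £34,592
Total before cap: £172,960 + £34,592 = £207,552
Cap at £443,350: £207,552 is within the cap, no reduction.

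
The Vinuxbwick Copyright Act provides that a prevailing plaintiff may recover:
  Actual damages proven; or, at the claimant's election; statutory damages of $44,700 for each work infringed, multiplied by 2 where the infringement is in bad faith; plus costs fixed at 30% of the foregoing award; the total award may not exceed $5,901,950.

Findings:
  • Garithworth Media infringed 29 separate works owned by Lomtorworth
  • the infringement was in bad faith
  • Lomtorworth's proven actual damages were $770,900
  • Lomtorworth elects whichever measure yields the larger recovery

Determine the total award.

Statutory damages: 29 × $44,700 = $1,296,300
Doubled: 2 × $1,296,300 = $2,592,600
Greater of actual damages ($770,900) or enhanced statutory damages ($2,592,600): $2,592,600
Costs: 30% of $2,592,600 = $777,780
Award plus costs: $2,592,600 + $777,780 = $3,370,380
Cap at $5,901,950: $3,370,380 is within the cap, no reduction.

$3,370,380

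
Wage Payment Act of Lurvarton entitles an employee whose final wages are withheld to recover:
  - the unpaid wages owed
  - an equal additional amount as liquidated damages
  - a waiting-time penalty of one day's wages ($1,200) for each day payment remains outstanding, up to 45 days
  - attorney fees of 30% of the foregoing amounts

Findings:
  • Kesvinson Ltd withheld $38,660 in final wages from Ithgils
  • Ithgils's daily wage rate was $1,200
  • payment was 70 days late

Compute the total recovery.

Liquidated damages (equal amount): $38,660
Penalty days: min(70, 45) = 45
Waiting-time penalty: 45 × $1,200 = $54,000
Subtotal: $38,660 + $38,660 + $54,000 = $131,320
Attorney fees: 30% of $131,320 = $39,396
Total award: $131,320 + $39,396 = $170,716

$170,716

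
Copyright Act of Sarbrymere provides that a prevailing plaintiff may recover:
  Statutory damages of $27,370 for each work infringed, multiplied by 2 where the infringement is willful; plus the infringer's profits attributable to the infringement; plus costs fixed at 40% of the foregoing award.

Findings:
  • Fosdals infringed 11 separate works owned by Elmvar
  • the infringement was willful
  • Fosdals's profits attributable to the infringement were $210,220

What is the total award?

Award: $1,137,304

Statutory damages: 11 × $27,370 = $301,070
Doubled: 2 × $301,070 = $602,140
Combined award: $602,140 + $210,220 = $812,360
Costs: 40% of $812,360 = $324,944
Award plus costs: $812,360 + $324,944 = $1,137,304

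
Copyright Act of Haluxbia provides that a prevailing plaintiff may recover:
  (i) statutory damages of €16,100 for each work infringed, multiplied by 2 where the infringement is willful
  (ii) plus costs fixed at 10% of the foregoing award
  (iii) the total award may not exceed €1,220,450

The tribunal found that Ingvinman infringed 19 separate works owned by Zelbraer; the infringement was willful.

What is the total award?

€672,980

Statutory damages: 19 × €16,100 = €305,900
Doubled: 2 × €305,900 = €611,800
Costs: 10% of €611,800 = €61,180
Award plus costs: €611,800 + €61,180 = €672,980
Cap at €1,220,450: €672,980 is within the cap, no reduction.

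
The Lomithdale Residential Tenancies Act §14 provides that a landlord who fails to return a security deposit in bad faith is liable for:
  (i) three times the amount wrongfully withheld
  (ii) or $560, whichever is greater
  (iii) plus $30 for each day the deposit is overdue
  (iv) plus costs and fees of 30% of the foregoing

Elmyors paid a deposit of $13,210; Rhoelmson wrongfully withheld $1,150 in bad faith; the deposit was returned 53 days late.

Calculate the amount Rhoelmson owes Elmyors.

Trebled: 3 × $1,150 = $3,450
Minimum $560: $3,450 meets the minimum, no increase.
Late-return penalty: 53 × $30 = $1,590
Damages plus late penalty: $3,450 + $1,590 = $5,040
Costs and fees: 30% of $5,040 = $1,512
Total recovery: $5,040 + $1,512 = $6,552

$6,552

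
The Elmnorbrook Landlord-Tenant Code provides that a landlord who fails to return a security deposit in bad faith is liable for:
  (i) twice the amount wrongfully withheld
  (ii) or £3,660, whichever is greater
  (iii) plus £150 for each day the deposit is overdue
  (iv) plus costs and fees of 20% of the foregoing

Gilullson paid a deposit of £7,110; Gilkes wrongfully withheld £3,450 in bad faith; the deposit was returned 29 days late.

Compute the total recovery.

£13,500

Doubled: 2 × £3,450 = £6,900
Minimum £3,660: £6,900 meets the minimum, no increase.
Late-return penalty: 29 × £150 = £4,350
Damages plus late penalty: £6,900 + £4,350 = £11,250
Costs and fees: 20% of £11,250 = £2,250
Total recovery: £11,250 + £2,250 = £13,500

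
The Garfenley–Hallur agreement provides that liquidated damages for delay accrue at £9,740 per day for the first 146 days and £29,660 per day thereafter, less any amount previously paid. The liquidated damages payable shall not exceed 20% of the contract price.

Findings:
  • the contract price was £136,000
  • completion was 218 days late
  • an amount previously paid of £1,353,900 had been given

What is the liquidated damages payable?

£27,200

First 146 days: 146 × £9,740 = £1,422,040
Remaining days: (218 − 146) × £29,660 = £2,135,520
Accrued per-day damages: £1,422,040 + £2,135,520 = £3,557,560
Less amount previously paid: £3,557,560 − £1,353,900 = £2,203,660
Cap: 20% of £136,000 = £27,200
Cap at £27,200: £2,203,660 exceeds the cap → £27,200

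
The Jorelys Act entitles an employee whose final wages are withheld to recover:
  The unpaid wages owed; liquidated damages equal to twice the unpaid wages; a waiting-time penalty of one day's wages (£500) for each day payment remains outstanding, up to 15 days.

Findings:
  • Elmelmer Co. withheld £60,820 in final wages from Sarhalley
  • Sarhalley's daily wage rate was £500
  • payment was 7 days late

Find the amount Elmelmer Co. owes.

Doubled: 2 × £60,820 = £121,640
Penalty days: min(7, 15) = 7
Waiting-time penalty: 7 × £500 = £3,500
Total award: £60,820 + £121,640 + £3,500 = £185,960

Total award: £185,960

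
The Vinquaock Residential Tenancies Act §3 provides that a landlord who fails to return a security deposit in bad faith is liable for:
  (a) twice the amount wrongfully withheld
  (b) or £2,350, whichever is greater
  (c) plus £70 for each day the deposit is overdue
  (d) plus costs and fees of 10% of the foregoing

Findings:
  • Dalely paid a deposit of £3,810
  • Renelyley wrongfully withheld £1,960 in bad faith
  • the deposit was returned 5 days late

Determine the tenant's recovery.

Doubled: 2 × £1,960 = £3,920
Minimum £2,350: £3,920 meets the minimum, no increase.
Late-return penalty: 5 × £70 = £350
Damages plus late penalty: £3,920 + £350 = £4,270
Costs and fees: 10% of £4,270 = £427
Total recovery: £4,270 + £427 = £4,697

£4,697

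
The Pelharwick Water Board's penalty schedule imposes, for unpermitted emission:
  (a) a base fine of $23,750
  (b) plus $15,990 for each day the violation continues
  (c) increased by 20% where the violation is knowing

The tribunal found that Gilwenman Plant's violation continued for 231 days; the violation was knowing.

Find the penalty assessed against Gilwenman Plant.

$4,460,928

Per-day component: 231 × $15,990 = $3,693,690
Base plus per-day: $23,750 + $3,693,690 = $3,717,440
Enhancement: 20% of $3,717,440 = $743,488
Enhanced fine: $3,717,440 + $743,488 = $4,460,928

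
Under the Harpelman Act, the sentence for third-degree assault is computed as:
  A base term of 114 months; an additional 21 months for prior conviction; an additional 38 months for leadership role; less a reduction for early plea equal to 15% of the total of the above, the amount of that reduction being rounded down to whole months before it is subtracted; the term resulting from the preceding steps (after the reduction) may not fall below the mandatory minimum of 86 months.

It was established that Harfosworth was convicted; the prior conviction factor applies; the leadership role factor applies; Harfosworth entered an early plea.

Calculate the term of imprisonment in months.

Prior conviction enhancement: +21 months
Leadership role enhancement: +38 months
Adjusted term: 114 months + 21 months + 38 months = 173 months
Early plea reduction: 15% of 173 months = 25 months (rounded down)
After reduction: 173 − 25 = 148 months
Minimum 86 months: 148 months meets the minimum, no increase.

148 months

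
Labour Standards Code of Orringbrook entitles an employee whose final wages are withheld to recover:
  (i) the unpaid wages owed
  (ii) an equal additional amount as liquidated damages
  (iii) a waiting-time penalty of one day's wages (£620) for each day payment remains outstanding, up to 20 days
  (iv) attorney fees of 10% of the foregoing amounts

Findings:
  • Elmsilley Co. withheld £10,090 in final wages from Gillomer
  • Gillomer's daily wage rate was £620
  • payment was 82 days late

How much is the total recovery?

Liquidated damages (equal amount): £10,090
Penalty days: min(82, 20) = 20
Waiting-time penalty: 20 × £620 = £12,400
Subtotal: £10,090 + £10,090 + £12,400 = £32,580
Attorney fees: 10% of £32,580 = £3,258
Total award: £32,580 + £3,258 = £35,838

£35,838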